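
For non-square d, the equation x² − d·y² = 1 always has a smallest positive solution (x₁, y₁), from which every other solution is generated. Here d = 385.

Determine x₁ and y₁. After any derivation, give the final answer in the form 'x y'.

√385 → a₀=19, period (1,1,1,1,1,…,1,1,38); ℓ=16 even so k=15
a_0=19:  p_0=19·1+0=19,  q_0=19·0+1=1
…
a_7=1:  p_7=1·569+157=726,  q_7=1·29+8=37
a_8=2:  p_8=2·726+569=2021,  q_8=2·37+29=103
…
a_11=1:  p_11=1·10262+2747=13009,  q_11=1·523+140=663
a_12=1:  p_12=1·13009+10262=23271,  q_12=1·663+523=1186
a_13=1:  p_13=1·23271+13009=36280,  q_13=1·1186+663=1849
a_14=1:  p_14=1·36280+23271=59551,  q_14=1·1849+1186=3035
a_15=1:  p_15=1·59551+36280=95831,  q_15=1·3035+1849=4884
fundamental: x₁=95831, y₁=4884  (since 9183580561 − 385·23853456 = 1)

95831 4884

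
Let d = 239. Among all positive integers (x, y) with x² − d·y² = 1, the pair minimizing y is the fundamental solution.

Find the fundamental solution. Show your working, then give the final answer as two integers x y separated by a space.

√239 = [15; 2,5,1,2,4,15,4,2,1,5,2,30, …], period ℓ=12 (even) → k=11
k=0  a_k=15  p_k/q_k = 15/1
k=1  a_k=2  p_k/q_k = 31/2
k=2  a_k=5  p_k/q_k = 170/11
k=3  a_k=1  p_k/q_k = 201/13
k=4  a_k=2  p_k/q_k = 572/37
k=5  a_k=4  p_k/q_k = 2489/161
k=6  a_k=15  p_k/q_k = 37907/2452
k=7  a_k=4  p_k/q_k = 154117/9969
k=8  a_k=2  p_k/q_k = 346141/22390
…
k=10  a_k=5  p_k/q_k = 2847431/184185
k=11  a_k=2  p_k/q_k = 6195120/400729
(x₁, y₁) = (6195120, 400729);  6195120² − 239·400729² = 1 ✓

6195120 400729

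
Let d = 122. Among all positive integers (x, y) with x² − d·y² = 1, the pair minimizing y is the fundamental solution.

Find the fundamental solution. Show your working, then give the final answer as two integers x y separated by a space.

243 22

[11; 22] for √122; ℓ=1 ⇒ convergent index 1
i=0: a=11 ⇒ p=11, q=1
i=1: a=22 ⇒ p=243, q=22
fundamental: x₁=243, y₁=22  (since 59049 − 122·484 = 1)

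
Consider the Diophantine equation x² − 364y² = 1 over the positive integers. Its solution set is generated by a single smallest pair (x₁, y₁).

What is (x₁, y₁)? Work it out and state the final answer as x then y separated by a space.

d=364: √d = [19; 12,1,2,3,1,8,1,3,2,1,12,38] (ℓ=12, even), read p_11/q_11
k=0  a_k=19  p_k/q_k = 19/1
k=1  a_k=12  p_k/q_k = 229/12
k=2  a_k=1  p_k/q_k = 248/13
k=3  a_k=2  p_k/q_k = 725/38
…
k=5  a_k=1  p_k/q_k = 3148/165
…
k=7  a_k=1  p_k/q_k = 30755/1612
k=8  a_k=3  p_k/q_k = 119872/6283
k=9  a_k=2  p_k/q_k = 270499/14178
k=10  a_k=1  p_k/q_k = 390371/20461
k=11  a_k=12  p_k/q_k = 4954951/259710
(x₁, y₁) = (4954951, 259710);  4954951² − 364·259710² = 1 ✓

4954951 259710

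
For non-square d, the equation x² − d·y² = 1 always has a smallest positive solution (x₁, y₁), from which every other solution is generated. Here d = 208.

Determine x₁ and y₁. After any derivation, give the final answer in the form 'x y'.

649 45

√208 = [14; 2,2,1,2,2,28, …], period ℓ=6 (even) → k=5
step 0: (14, 1)  from 14·(1,0) + (0,1)
…
step 2: (72, 5)  from 2·(29,2) + (14,1)
…
step 4: (274, 19)  from 2·(101,7) + (72,5)
step 5: (649, 45)  from 2·(274,19) + (101,7)
fundamental: x₁=649, y₁=45  (since 421201 − 208·2025 = 1)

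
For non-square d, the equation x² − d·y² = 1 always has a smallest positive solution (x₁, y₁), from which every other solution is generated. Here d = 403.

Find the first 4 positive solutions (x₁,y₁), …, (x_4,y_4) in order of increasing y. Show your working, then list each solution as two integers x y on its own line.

669878 33369
897473069767 44706317964
1202394930058086974 59895557730143415
1610915821914004898868577 80245432842261314788776

√403 → a₀=20, period (13,2,1,3,1,3,1,2,13,40); ℓ=10 even so k=9
i=0: a=20 ⇒ p=20, q=1
i=1: a=13 ⇒ p=261, q=13
i=2: a=2 ⇒ p=542, q=27
i=3: a=1 ⇒ p=803, q=40
i=4: a=3 ⇒ p=2951, q=147
i=5: a=1 ⇒ p=3754, q=187
i=6: a=3 ⇒ p=14213, q=708
i=7: a=1 ⇒ p=17967, q=895
i=8: a=2 ⇒ p=50147, q=2498
i=9: a=13 ⇒ p=669878, q=33369
(x₁, y₁) = (669878, 33369);  669878² − 403·33369² = 1 ✓
(669878+33369√403)^2 = 897473069767 + 44706317964√403
(669878+33369√403)^3 = 1202394930058086974 + 59895557730143415√403
(669878+33369√403)^4 = 1610915821914004898868577 + 80245432842261314788776√403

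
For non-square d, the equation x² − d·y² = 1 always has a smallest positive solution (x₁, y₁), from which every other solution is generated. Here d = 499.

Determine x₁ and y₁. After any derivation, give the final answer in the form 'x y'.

4490 201

d=499: √d = [22; 2,1,21,1,2,44] (ℓ=6, even), read p_5/q_5
step 0: (22, 1)  from 22·(1,0) + (0,1)
step 1: (45, 2)  from 2·(22,1) + (1,0)
…
step 4: (1519, 68)  from 1·(1452,65) + (67,3)
step 5: (4490, 201)  from 2·(1519,68) + (1452,65)
fundamental: x₁=4490, y₁=201  (since 20160100 − 499·40401 = 1)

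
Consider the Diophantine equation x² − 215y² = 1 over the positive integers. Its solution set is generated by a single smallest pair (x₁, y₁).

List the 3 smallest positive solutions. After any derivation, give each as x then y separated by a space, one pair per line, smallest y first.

√215 → a₀=14, period (1,1,1,28); ℓ=4 even so k=3
step 0: (14, 1)  from 14·(1,0) + (0,1)
step 1: (15, 1)  from 1·(14,1) + (1,0)
step 2: (29, 2)  from 1·(15,1) + (14,1)
step 3: (44, 3)  from 1·(29,2) + (15,1)
→ (44, 3).  Check: 44²=1936, 215·3²=1935, difference 1.
k=2:  x_2 = 44·44+215·3·3 = 3871,  y_2 = 44·3+3·44 = 264
k=3:  x_3 = 44·3871+215·3·264 = 340604,  y_3 = 44·264+3·3871 = 23229

44 3
3871 264
340604 23229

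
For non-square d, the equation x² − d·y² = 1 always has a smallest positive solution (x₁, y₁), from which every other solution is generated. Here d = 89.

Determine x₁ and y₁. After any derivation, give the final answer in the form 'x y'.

500001 53000

[9; 2,3,3,2,18] for √89; ℓ=5 ⇒ convergent index 9
step 0: (9, 1)  from 9·(1,0) + (0,1)
…
step 3: (217, 23)  from 3·(66,7) + (19,2)
step 4: (500, 53)  from 2·(217,23) + (66,7)
step 5: (9217, 977)  from 18·(500,53) + (217,23)
…
step 8: (216991, 23001)  from 3·(66019,6998) + (18934,2007)
step 9: (500001, 53000)  from 2·(216991,23001) + (66019,6998)
→ (500001, 53000).  Check: 500001²=250001000001, 89·53000²=250001000000, difference 1.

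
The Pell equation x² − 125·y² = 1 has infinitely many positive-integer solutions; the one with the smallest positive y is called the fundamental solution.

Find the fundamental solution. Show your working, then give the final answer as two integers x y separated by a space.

930249 83204

[11; 5,1,1,5,22] for √125; ℓ=5 ⇒ convergent index 9
step 0: (11, 1)  from 11·(1,0) + (0,1)
step 1: (56, 5)  from 5·(11,1) + (1,0)
step 2: (67, 6)  from 1·(56,5) + (11,1)
step 3: (123, 11)  from 1·(67,6) + (56,5)
step 4: (682, 61)  from 5·(123,11) + (67,6)
…
step 8: (167761, 15005)  from 1·(91444,8179) + (76317,6826)
step 9: (930249, 83204)  from 5·(167761,15005) + (91444,8179)
→ (930249, 83204).  Check: 930249²=865363202001, 125·83204²=865363202000, difference 1.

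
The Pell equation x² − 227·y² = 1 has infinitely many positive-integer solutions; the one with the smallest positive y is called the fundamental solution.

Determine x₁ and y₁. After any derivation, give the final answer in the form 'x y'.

√227 → a₀=15, period (15,30); ℓ=2 even so k=1
a_0=15:  p_0=15·1+0=15,  q_0=15·0+1=1
a_1=15:  p_1=15·15+1=226,  q_1=15·1+0=15
fundamental: x₁=226, y₁=15  (since 51076 − 227·225 = 1)

226 15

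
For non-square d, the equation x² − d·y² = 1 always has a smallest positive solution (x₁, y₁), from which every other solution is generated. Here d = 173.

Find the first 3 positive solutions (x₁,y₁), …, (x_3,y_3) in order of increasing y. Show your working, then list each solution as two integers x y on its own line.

2499849 190060
12498490045601 950242601880
62488675684008728649 4750926036134042180

d=173: √d = [13; 6,1,1,6,26] (ℓ=5, odd), read p_9/q_9
step 0: (13, 1)  from 13·(1,0) + (0,1)
step 1: (79, 6)  from 6·(13,1) + (1,0)
step 2: (92, 7)  from 1·(79,6) + (13,1)
step 3: (171, 13)  from 1·(92,7) + (79,6)
…
step 6: (176552, 13423)  from 6·(29239,2223) + (1118,85)
step 7: (205791, 15646)  from 1·(176552,13423) + (29239,2223)
step 8: (382343, 29069)  from 1·(205791,15646) + (176552,13423)
step 9: (2499849, 190060)  from 6·(382343,29069) + (205791,15646)
(x₁, y₁) = (2499849, 190060);  2499849² − 173·190060² = 1 ✓
(2499849+190060√173)^2 = 12498490045601 + 950242601880√173
(2499849+190060√173)^3 = 62488675684008728649 + 4750926036134042180√173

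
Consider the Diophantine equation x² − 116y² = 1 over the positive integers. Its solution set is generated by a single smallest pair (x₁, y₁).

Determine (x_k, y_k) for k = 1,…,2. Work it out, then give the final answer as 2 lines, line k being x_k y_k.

9801 910
192119201 17837820

d=116: √d = [10; 1,3,2,1,4,1,2,3,1,20] (ℓ=10, even), read p_9/q_9
a_0=10:  p_0=10·1+0=10,  q_0=10·0+1=1
a_1=1:  p_1=1·10+1=11,  q_1=1·1+0=1
…
a_3=2:  p_3=2·43+11=97,  q_3=2·4+1=9
a_4=1:  p_4=1·97+43=140,  q_4=1·9+4=13
a_5=4:  p_5=4·140+97=657,  q_5=4·13+9=61
a_6=1:  p_6=1·657+140=797,  q_6=1·61+13=74
a_7=2:  p_7=2·797+657=2251,  q_7=2·74+61=209
a_8=3:  p_8=3·2251+797=7550,  q_8=3·209+74=701
a_9=1:  p_9=1·7550+2251=9801,  q_9=1·701+209=910
→ (9801, 910).  Check: 9801²=96059601, 116·910²=96059600, difference 1.
k=2:  x_2 = 9801·9801+116·910·910 = 192119201,  y_2 = 9801·910+910·9801 = 17837820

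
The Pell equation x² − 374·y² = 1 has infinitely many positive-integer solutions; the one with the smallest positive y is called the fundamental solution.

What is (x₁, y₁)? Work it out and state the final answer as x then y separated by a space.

3365 174

√374 → a₀=19, period (2,1,18,1,2,38); ℓ=6 even so k=5
a_0=19:  p_0=19·1+0=19,  q_0=19·0+1=1
…
a_4=1:  p_4=1·1083+58=1141,  q_4=1·56+3=59
a_5=2:  p_5=2·1141+1083=3365,  q_5=2·59+56=174
(x₁, y₁) = (3365, 174);  3365² − 374·174² = 1 ✓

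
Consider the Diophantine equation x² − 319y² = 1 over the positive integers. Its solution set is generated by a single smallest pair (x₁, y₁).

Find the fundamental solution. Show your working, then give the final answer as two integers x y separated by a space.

12901780 722361

√319 = [17; 1,6,5,1,4,…,6,1,34, …], period ℓ=14 (even) → k=13
step 0: (17, 1)  from 17·(1,0) + (0,1)
…
step 5: (3715, 208)  from 4·(768,43) + (643,36)
…
step 9: (250816, 14043)  from 4·(58797,3292) + (15628,875)
…
step 12: (11102899, 621643)  from 6·(1798881,100718) + (309613,17335)
step 13: (12901780, 722361)  from 1·(11102899,621643) + (1798881,100718)
fundamental: x₁=12901780, y₁=722361  (since 166455927168400 − 319·521805414321 = 1)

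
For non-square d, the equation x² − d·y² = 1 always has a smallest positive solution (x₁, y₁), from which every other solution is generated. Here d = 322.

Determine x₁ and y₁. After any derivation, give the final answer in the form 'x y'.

√322 = [17; 1,16,1,34, …], period ℓ=4 (even) → k=3
i=0: a=17 ⇒ p=17, q=1
…
i=2: a=16 ⇒ p=305, q=17
i=3: a=1 ⇒ p=323, q=18
→ (323, 18).  Check: 323²=104329, 322·18²=104328, difference 1.

323 18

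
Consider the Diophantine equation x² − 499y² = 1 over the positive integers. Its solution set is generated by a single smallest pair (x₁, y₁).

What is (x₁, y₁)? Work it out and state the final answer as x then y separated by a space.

d=499: √d = [22; 2,1,21,1,2,44] (ℓ=6, even), read p_5/q_5
i=0: a=22 ⇒ p=22, q=1
…
i=4: a=1 ⇒ p=1519, q=68
i=5: a=2 ⇒ p=4490, q=201
fundamental: x₁=4490, y₁=201  (since 20160100 − 499·40401 = 1)

4490 201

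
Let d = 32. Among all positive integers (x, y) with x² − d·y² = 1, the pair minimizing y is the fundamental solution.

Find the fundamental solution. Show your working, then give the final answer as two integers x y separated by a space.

√32 = [5; 1,1,1,10, …], period ℓ=4 (even) → k=3
k=0  a_k=5  p_k/q_k = 5/1
…
k=2  a_k=1  p_k/q_k = 11/2
k=3  a_k=1  p_k/q_k = 17/3
→ (17, 3).  Check: 17²=289, 32·3²=288, difference 1.

17 3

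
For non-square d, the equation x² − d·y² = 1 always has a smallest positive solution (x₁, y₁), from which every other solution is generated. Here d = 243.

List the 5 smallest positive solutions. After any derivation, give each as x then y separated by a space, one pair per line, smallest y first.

√243 = [15; 1,1,2,3,15,3,2,1,1,30, …], period ℓ=10 (even) → k=9
i=0: a=15 ⇒ p=15, q=1
…
i=3: a=2 ⇒ p=78, q=5
…
i=5: a=15 ⇒ p=4053, q=260
…
i=7: a=2 ⇒ p=28901, q=1854
i=8: a=1 ⇒ p=41325, q=2651
i=9: a=1 ⇒ p=70226, q=4505
fundamental: x₁=70226, y₁=4505  (since 4931691076 − 243·20295025 = 1)
n=2: (70226,4505)∘(70226,4505) = (70226·70226+243·4505·4505, 70226·4505+4505·70226) = (9863382151,632736260)
n=3: (9863382151,632736260)∘(70226,4505) = (70226·9863382151+243·4505·632736260, 70226·632736260+4505·9863382151) = (1385331749802026,88869073185015)
n=4: (1385331749802026,88869073185015)∘(70226,4505) = (70226·1385331749802026+243·4505·88869073185015, 70226·88869073185015+4505·1385331749802026) = (194572614913330773601,12481839066348990520)
n=5: (194572614913330773601,12481839066348990520)∘(70226,4505) = (70226·194572614913330773601+243·4505·12481839066348990520, 70226·12481839066348990520+4505·194572614913330773601) = (27328112908421802064005626,1753099260457979343330025)

70226 4505
9863382151 632736260
1385331749802026 88869073185015
194572614913330773601 12481839066348990520
27328112908421802064005626 1753099260457979343330025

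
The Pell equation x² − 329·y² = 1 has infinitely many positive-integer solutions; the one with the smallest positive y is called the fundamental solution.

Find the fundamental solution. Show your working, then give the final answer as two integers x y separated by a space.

[18; 7,4,2,1,1,4,1,1,2,4,7,36] for √329; ℓ=12 ⇒ convergent index 11
a_0=18:  p_0=18·1+0=18,  q_0=18·0+1=1
…
a_3=2:  p_3=2·526+127=1179,  q_3=2·29+7=65
…
a_10=4:  p_10=4·74857+29366=328794,  q_10=4·4127+1619=18127
a_11=7:  p_11=7·328794+74857=2376415,  q_11=7·18127+4127=131016
→ (2376415, 131016).  Check: 2376415²=5647348252225, 329·131016²=5647348252224, difference 1.

2376415 131016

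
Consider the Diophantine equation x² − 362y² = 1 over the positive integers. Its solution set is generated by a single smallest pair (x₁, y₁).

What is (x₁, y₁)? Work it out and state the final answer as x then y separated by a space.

723 38

d=362: √d = [19; 38] (ℓ=1, odd), read p_1/q_1
k=0  a_k=19  p_k/q_k = 19/1
k=1  a_k=38  p_k/q_k = 723/38
fundamental: x₁=723, y₁=38  (since 522729 − 362·1444 = 1)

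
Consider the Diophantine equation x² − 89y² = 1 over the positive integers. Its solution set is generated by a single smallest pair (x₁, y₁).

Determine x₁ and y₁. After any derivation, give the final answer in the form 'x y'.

[9; 2,3,3,2,18] for √89; ℓ=5 ⇒ convergent index 9
i=0: a=9 ⇒ p=9, q=1
…
i=2: a=3 ⇒ p=66, q=7
i=3: a=3 ⇒ p=217, q=23
i=4: a=2 ⇒ p=500, q=53
…
i=6: a=2 ⇒ p=18934, q=2007
i=7: a=3 ⇒ p=66019, q=6998
i=8: a=3 ⇒ p=216991, q=23001
i=9: a=2 ⇒ p=500001, q=53000
(x₁, y₁) = (500001, 53000);  500001² − 89·53000² = 1 ✓

500001 53000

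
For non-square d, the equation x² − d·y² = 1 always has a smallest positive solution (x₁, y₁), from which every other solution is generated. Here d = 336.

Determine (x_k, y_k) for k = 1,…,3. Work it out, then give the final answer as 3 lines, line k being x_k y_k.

[18; 3,36] for √336; ℓ=2 ⇒ convergent index 1
a_0=18:  p_0=18·1+0=18,  q_0=18·0+1=1
a_1=3:  p_1=3·18+1=55,  q_1=3·1+0=3
fundamental: x₁=55, y₁=3  (since 3025 − 336·9 = 1)
(55+3√336)^2 = 6049 + 330√336
(55+3√336)^3 = 665335 + 36297√336

55 3
6049 330
665335 36297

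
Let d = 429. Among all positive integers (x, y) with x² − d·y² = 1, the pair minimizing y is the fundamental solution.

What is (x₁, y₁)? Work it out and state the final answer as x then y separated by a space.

1524095 73584

[20; 1,2,2,9,1,12,1,9,2,2,1,40] for √429; ℓ=12 ⇒ convergent index 11
k=0  a_k=20  p_k/q_k = 20/1
…
k=2  a_k=2  p_k/q_k = 62/3
k=3  a_k=2  p_k/q_k = 145/7
k=4  a_k=9  p_k/q_k = 1367/66
k=5  a_k=1  p_k/q_k = 1512/73
k=6  a_k=12  p_k/q_k = 19511/942
k=7  a_k=1  p_k/q_k = 21023/1015
k=8  a_k=9  p_k/q_k = 208718/10077
…
k=10  a_k=2  p_k/q_k = 1085636/52415
k=11  a_k=1  p_k/q_k = 1524095/73584
→ (1524095, 73584).  Check: 1524095²=2322865569025, 429·73584²=2322865569024, difference 1.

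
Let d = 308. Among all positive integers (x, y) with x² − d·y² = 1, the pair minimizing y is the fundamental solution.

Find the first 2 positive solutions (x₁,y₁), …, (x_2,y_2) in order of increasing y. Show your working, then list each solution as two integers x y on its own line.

√308 = [17; 1,1,4,1,1,34, …], period ℓ=6 (even) → k=5
i=0: a=17 ⇒ p=17, q=1
i=1: a=1 ⇒ p=18, q=1
i=2: a=1 ⇒ p=35, q=2
i=3: a=4 ⇒ p=158, q=9
i=4: a=1 ⇒ p=193, q=11
i=5: a=1 ⇒ p=351, q=20
→ (351, 20).  Check: 351²=123201, 308·20²=123200, difference 1.
(351+20√308)^2 = 246401 + 14040√308

351 20
246401 14040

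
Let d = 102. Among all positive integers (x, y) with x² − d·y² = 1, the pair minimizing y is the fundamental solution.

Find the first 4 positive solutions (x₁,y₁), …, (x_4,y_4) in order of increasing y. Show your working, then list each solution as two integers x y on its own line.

√102 = [10; 10,20, …], period ℓ=2 (even) → k=1
i=0: a=10 ⇒ p=10, q=1
i=1: a=10 ⇒ p=101, q=10
fundamental: x₁=101, y₁=10  (since 10201 − 102·100 = 1)
n=2: (101,10)∘(101,10) = (101·101+102·10·10, 101·10+10·101) = (20401,2020)
n=3: (20401,2020)∘(101,10) = (101·20401+102·10·2020, 101·2020+10·20401) = (4120901,408030)
n=4: (4120901,408030)∘(101,10) = (101·4120901+102·10·408030, 101·408030+10·4120901) = (832401601,82420040)

101 10
20401 2020
4120901 408030
832401601 82420040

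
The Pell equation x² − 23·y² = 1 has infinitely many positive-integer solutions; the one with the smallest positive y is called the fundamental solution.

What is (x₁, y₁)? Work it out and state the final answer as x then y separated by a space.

[4; 1,3,1,8] for √23; ℓ=4 ⇒ convergent index 3
i=0: a=4 ⇒ p=4, q=1
i=1: a=1 ⇒ p=5, q=1
i=2: a=3 ⇒ p=19, q=4
i=3: a=1 ⇒ p=24, q=5
→ (24, 5).  Check: 24²=576, 23·5²=575, difference 1.

24 5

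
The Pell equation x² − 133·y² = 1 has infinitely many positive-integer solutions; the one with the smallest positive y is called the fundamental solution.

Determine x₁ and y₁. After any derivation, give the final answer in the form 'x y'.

2588599 224460

√133 = [11; 1,1,7,5,1,…,1,1,22, …], period ℓ=16 (even) → k=15
k=0  a_k=11  p_k/q_k = 11/1
…
k=2  a_k=1  p_k/q_k = 23/2
k=3  a_k=7  p_k/q_k = 173/15
…
k=9  a_k=1  p_k/q_k = 10979/952
k=10  a_k=1  p_k/q_k = 18948/1643
…
k=14  a_k=1  p_k/q_k = 1378591/119539
k=15  a_k=1  p_k/q_k = 2588599/224460
→ (2588599, 224460).  Check: 2588599²=6700844782801, 133·224460²=6700844782800, difference 1.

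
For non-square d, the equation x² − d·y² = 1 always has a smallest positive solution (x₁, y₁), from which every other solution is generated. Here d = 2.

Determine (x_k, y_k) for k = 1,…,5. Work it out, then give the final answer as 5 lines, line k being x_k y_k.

d=2: √d = [1; 2] (ℓ=1, odd), read p_1/q_1
a_0=1:  p_0=1·1+0=1,  q_0=1·0+1=1
a_1=2:  p_1=2·1+1=3,  q_1=2·1+0=2
(x₁, y₁) = (3, 2);  3² − 2·2² = 1 ✓
(3+2√2)^2 = 17 + 12√2
(3+2√2)^3 = 99 + 70√2
(3+2√2)^4 = 577 + 408√2
(3+2√2)^5 = 3363 + 2378√2

3 2
17 12
99 70
577 408
3363 2378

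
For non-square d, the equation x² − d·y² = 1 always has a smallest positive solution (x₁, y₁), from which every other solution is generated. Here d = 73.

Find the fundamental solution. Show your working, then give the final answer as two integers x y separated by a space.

d=73: √d = [8; 1,1,5,5,1,1,16] (ℓ=7, odd), read p_13/q_13
k=0  a_k=8  p_k/q_k = 8/1
…
k=2  a_k=1  p_k/q_k = 17/2
…
k=6  a_k=1  p_k/q_k = 1068/125
k=7  a_k=16  p_k/q_k = 17669/2068
k=8  a_k=1  p_k/q_k = 18737/2193
k=9  a_k=1  p_k/q_k = 36406/4261
…
k=12  a_k=1  p_k/q_k = 1241008/145249
k=13  a_k=1  p_k/q_k = 2281249/267000
→ (2281249, 267000).  Check: 2281249²=5204097000001, 73·267000²=5204097000000, difference 1.

2281249 267000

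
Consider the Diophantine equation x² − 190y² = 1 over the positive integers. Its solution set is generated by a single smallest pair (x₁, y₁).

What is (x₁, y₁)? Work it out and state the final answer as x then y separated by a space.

[13; 1,3,1,1,1,…,3,1,26] for √190; ℓ=14 ⇒ convergent index 13
step 0: (13, 1)  from 13·(1,0) + (0,1)
…
step 2: (55, 4)  from 3·(14,1) + (13,1)
…
step 4: (124, 9)  from 1·(69,5) + (55,4)
…
step 7: (1213, 88)  from 2·(510,37) + (193,14)
…
step 12: (40787, 2959)  from 3·(11234,815) + (7085,514)
step 13: (52021, 3774)  from 1·(40787,2959) + (11234,815)
(x₁, y₁) = (52021, 3774);  52021² − 190·3774² = 1 ✓

52021 3774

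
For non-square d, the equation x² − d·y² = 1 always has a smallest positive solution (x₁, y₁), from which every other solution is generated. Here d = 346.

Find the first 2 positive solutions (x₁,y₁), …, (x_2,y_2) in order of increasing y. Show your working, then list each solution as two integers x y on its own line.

[18; 1,1,1,1,36] for √346; ℓ=5 ⇒ convergent index 9
k=0  a_k=18  p_k/q_k = 18/1
k=1  a_k=1  p_k/q_k = 19/1
k=2  a_k=1  p_k/q_k = 37/2
k=3  a_k=1  p_k/q_k = 56/3
k=4  a_k=1  p_k/q_k = 93/5
k=5  a_k=36  p_k/q_k = 3404/183
…
k=7  a_k=1  p_k/q_k = 6901/371
k=8  a_k=1  p_k/q_k = 10398/559
k=9  a_k=1  p_k/q_k = 17299/930
(x₁, y₁) = (17299, 930);  17299² − 346·930² = 1 ✓
(x_2, y_2) = (17299·17299 + 346·930·930, 17299·930 + 930·17299) = (598510801, 32176140)

17299 930
598510801 32176140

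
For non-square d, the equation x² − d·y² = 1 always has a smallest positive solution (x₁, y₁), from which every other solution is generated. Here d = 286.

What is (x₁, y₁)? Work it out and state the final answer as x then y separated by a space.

561835 33222

√286 → a₀=16, period (1,10,3,3,2,3,3,10,1,32); ℓ=10 even so k=9
i=0: a=16 ⇒ p=16, q=1
…
i=3: a=3 ⇒ p=575, q=34
i=4: a=3 ⇒ p=1911, q=113
i=5: a=2 ⇒ p=4397, q=260
i=6: a=3 ⇒ p=15102, q=893
…
i=8: a=10 ⇒ p=512132, q=30283
i=9: a=1 ⇒ p=561835, q=33222
(x₁, y₁) = (561835, 33222);  561835² − 286·33222² = 1 ✓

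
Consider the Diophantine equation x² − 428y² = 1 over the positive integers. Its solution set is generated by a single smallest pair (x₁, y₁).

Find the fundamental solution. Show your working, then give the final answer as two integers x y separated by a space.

√428 = [20; 1,2,4,1,5,10,5,1,4,2,1,40, …], period ℓ=12 (even) → k=11
i=0: a=20 ⇒ p=20, q=1
i=1: a=1 ⇒ p=21, q=1
…
i=4: a=1 ⇒ p=331, q=16
i=5: a=5 ⇒ p=1924, q=93
i=6: a=10 ⇒ p=19571, q=946
i=7: a=5 ⇒ p=99779, q=4823
i=8: a=1 ⇒ p=119350, q=5769
i=9: a=4 ⇒ p=577179, q=27899
i=10: a=2 ⇒ p=1273708, q=61567
i=11: a=1 ⇒ p=1850887, q=89466
(x₁, y₁) = (1850887, 89466);  1850887² − 428·89466² = 1 ✓

1850887 89466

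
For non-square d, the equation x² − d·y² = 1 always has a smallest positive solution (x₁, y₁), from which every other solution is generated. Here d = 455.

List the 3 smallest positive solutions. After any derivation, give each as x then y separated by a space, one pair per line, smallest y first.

64 3
8191 384
1048384 49149

[21; 3,42] for √455; ℓ=2 ⇒ convergent index 1
i=0: a=21 ⇒ p=21, q=1
i=1: a=3 ⇒ p=64, q=3
fundamental: x₁=64, y₁=3  (since 4096 − 455·9 = 1)
(64+3√455)^2 = 8191 + 384√455
(64+3√455)^3 = 1048384 + 49149√455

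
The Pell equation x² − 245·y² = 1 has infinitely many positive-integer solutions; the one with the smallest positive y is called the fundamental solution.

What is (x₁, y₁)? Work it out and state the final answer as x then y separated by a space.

51841 3312

d=245: √d = [15; 1,1,1,7,6,7,1,1,1,30] (ℓ=10, even), read p_9/q_9
k=0  a_k=15  p_k/q_k = 15/1
k=1  a_k=1  p_k/q_k = 16/1
…
k=3  a_k=1  p_k/q_k = 47/3
…
k=5  a_k=6  p_k/q_k = 2207/141
k=6  a_k=7  p_k/q_k = 15809/1010
k=7  a_k=1  p_k/q_k = 18016/1151
k=8  a_k=1  p_k/q_k = 33825/2161
k=9  a_k=1  p_k/q_k = 51841/3312
(x₁, y₁) = (51841, 3312);  51841² − 245·3312² = 1 ✓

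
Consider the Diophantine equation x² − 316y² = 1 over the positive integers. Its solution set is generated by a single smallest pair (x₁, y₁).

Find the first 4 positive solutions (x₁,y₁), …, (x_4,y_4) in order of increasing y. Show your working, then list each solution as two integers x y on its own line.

12799 720
327628801 18430560
8386642035199 471785474160
214681262489395201 12076764549117120

[17; 1,3,2,8,2,3,1,34] for √316; ℓ=8 ⇒ convergent index 7
step 0: (17, 1)  from 17·(1,0) + (0,1)
…
step 2: (71, 4)  from 3·(18,1) + (17,1)
…
step 6: (9937, 559)  from 3·(2862,161) + (1351,76)
step 7: (12799, 720)  from 1·(9937,559) + (2862,161)
fundamental: x₁=12799, y₁=720  (since 163814401 − 316·518400 = 1)
n=2: (12799,720)∘(12799,720) = (12799·12799+316·720·720, 12799·720+720·12799) = (327628801,18430560)
n=3: (327628801,18430560)∘(12799,720) = (12799·327628801+316·720·18430560, 12799·18430560+720·327628801) = (8386642035199,471785474160)
n=4: (8386642035199,471785474160)∘(12799,720) = (12799·8386642035199+316·720·471785474160, 12799·471785474160+720·8386642035199) = (214681262489395201,12076764549117120)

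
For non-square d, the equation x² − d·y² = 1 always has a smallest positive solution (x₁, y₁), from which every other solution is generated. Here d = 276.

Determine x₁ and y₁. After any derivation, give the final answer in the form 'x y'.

7775 468

d=276: √d = [16; 1,1,1,1,2,2,2,1,1,1,1,32] (ℓ=12, even), read p_11/q_11
a_0=16:  p_0=16·1+0=16,  q_0=16·0+1=1
…
a_2=1:  p_2=1·17+16=33,  q_2=1·1+1=2
a_3=1:  p_3=1·33+17=50,  q_3=1·2+1=3
a_4=1:  p_4=1·50+33=83,  q_4=1·3+2=5
a_5=2:  p_5=2·83+50=216,  q_5=2·5+3=13
…
a_7=2:  p_7=2·515+216=1246,  q_7=2·31+13=75
a_8=1:  p_8=1·1246+515=1761,  q_8=1·75+31=106
a_9=1:  p_9=1·1761+1246=3007,  q_9=1·106+75=181
a_10=1:  p_10=1·3007+1761=4768,  q_10=1·181+106=287
a_11=1:  p_11=1·4768+3007=7775,  q_11=1·287+181=468
→ (7775, 468).  Check: 7775²=60450625, 276·468²=60450624, difference 1.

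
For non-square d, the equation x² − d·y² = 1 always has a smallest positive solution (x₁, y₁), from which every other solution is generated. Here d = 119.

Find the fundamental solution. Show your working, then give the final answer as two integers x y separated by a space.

[10; 1,9,1,20] for √119; ℓ=4 ⇒ convergent index 3
a_0=10:  p_0=10·1+0=10,  q_0=10·0+1=1
a_1=1:  p_1=1·10+1=11,  q_1=1·1+0=1
a_2=9:  p_2=9·11+10=109,  q_2=9·1+1=10
a_3=1:  p_3=1·109+11=120,  q_3=1·10+1=11
→ (120, 11).  Check: 120²=14400, 119·11²=14399, difference 1.

120 11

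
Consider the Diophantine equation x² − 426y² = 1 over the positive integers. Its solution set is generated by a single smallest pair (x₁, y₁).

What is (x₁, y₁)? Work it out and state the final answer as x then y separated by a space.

[20; 1,1,1,3,2,6,2,3,1,1,1,40] for √426; ℓ=12 ⇒ convergent index 11
k=0  a_k=20  p_k/q_k = 20/1
k=1  a_k=1  p_k/q_k = 21/1
k=2  a_k=1  p_k/q_k = 41/2
k=3  a_k=1  p_k/q_k = 62/3
…
k=5  a_k=2  p_k/q_k = 516/25
k=6  a_k=6  p_k/q_k = 3323/161
k=7  a_k=2  p_k/q_k = 7162/347
…
k=9  a_k=1  p_k/q_k = 31971/1549
k=10  a_k=1  p_k/q_k = 56780/2751
k=11  a_k=1  p_k/q_k = 88751/4300
fundamental: x₁=88751, y₁=4300  (since 7876740001 − 426·18490000 = 1)

88751 4300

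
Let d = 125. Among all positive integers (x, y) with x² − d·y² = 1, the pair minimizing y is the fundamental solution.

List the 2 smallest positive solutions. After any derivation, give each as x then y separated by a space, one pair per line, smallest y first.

d=125: √d = [11; 5,1,1,5,22] (ℓ=5, odd), read p_9/q_9
k=0  a_k=11  p_k/q_k = 11/1
k=1  a_k=5  p_k/q_k = 56/5
…
k=3  a_k=1  p_k/q_k = 123/11
k=4  a_k=5  p_k/q_k = 682/61
…
k=7  a_k=1  p_k/q_k = 91444/8179
k=8  a_k=1  p_k/q_k = 167761/15005
k=9  a_k=5  p_k/q_k = 930249/83204
→ (930249, 83204).  Check: 930249²=865363202001, 125·83204²=865363202000, difference 1.
n=2: (930249,83204)∘(930249,83204) = (930249·930249+125·83204·83204, 930249·83204+83204·930249) = (1730726404001,154800875592)

930249 83204
1730726404001 154800875592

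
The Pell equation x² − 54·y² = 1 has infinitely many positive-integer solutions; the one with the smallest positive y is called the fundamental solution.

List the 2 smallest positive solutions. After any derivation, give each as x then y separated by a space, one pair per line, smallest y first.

485 66
470449 64020

d=54: √d = [7; 2,1,6,1,2,14] (ℓ=6, even), read p_5/q_5
a_0=7:  p_0=7·1+0=7,  q_0=7·0+1=1
…
a_3=6:  p_3=6·22+15=147,  q_3=6·3+2=20
a_4=1:  p_4=1·147+22=169,  q_4=1·20+3=23
a_5=2:  p_5=2·169+147=485,  q_5=2·23+20=66
→ (485, 66).  Check: 485²=235225, 54·66²=235224, difference 1.
k=2:  x_2 = 485·485+54·66·66 = 470449,  y_2 = 485·66+66·485 = 64020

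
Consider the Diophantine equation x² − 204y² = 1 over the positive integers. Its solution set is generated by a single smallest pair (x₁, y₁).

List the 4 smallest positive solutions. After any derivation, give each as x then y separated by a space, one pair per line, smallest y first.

√204 = [14; 3,1,1,6,1,1,3,28, …], period ℓ=8 (even) → k=7
a_0=14:  p_0=14·1+0=14,  q_0=14·0+1=1
a_1=3:  p_1=3·14+1=43,  q_1=3·1+0=3
a_2=1:  p_2=1·43+14=57,  q_2=1·3+1=4
a_3=1:  p_3=1·57+43=100,  q_3=1·4+3=7
a_4=6:  p_4=6·100+57=657,  q_4=6·7+4=46
a_5=1:  p_5=1·657+100=757,  q_5=1·46+7=53
a_6=1:  p_6=1·757+657=1414,  q_6=1·53+46=99
a_7=3:  p_7=3·1414+757=4999,  q_7=3·99+53=350
fundamental: x₁=4999, y₁=350  (since 24990001 − 204·122500 = 1)
(4999+350√204)^2 = 49980001 + 3499300√204
(4999+350√204)^3 = 499700044999 + 34986001050√204
(4999+350√204)^4 = 4996000999920001 + 349790034998600√204

4999 350
49980001 3499300
499700044999 34986001050
4996000999920001 349790034998600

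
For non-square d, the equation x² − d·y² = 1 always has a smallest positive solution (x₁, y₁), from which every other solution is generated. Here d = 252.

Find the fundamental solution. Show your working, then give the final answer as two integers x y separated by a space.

127 8

√252 = [15; 1,6,1,30, …], period ℓ=4 (even) → k=3
a_0=15:  p_0=15·1+0=15,  q_0=15·0+1=1
…
a_2=6:  p_2=6·16+15=111,  q_2=6·1+1=7
a_3=1:  p_3=1·111+16=127,  q_3=1·7+1=8
(x₁, y₁) = (127, 8);  127² − 252·8² = 1 ✓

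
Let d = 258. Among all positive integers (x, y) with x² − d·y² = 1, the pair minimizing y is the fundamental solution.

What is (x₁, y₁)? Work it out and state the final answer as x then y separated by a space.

[16; 16,32] for √258; ℓ=2 ⇒ convergent index 1
step 0: (16, 1)  from 16·(1,0) + (0,1)
step 1: (257, 16)  from 16·(16,1) + (1,0)
fundamental: x₁=257, y₁=16  (since 66049 − 258·256 = 1)

257 16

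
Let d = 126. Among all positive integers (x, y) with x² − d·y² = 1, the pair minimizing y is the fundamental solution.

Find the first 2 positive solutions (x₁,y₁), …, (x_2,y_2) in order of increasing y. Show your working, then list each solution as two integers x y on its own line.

449 40
403201 35920

d=126: √d = [11; 4,2,4,22] (ℓ=4, even), read p_3/q_3
k=0  a_k=11  p_k/q_k = 11/1
k=1  a_k=4  p_k/q_k = 45/4
k=2  a_k=2  p_k/q_k = 101/9
k=3  a_k=4  p_k/q_k = 449/40
→ (449, 40).  Check: 449²=201601, 126·40²=201600, difference 1.
(x_2, y_2) = (449·449 + 126·40·40, 449·40 + 40·449) = (403201, 35920)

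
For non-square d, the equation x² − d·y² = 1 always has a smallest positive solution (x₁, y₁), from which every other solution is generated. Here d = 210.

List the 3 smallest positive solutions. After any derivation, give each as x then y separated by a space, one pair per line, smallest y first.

√210 → a₀=14, period (2,28); ℓ=2 even so k=1
a_0=14:  p_0=14·1+0=14,  q_0=14·0+1=1
a_1=2:  p_1=2·14+1=29,  q_1=2·1+0=2
(x₁, y₁) = (29, 2);  29² − 210·2² = 1 ✓
(29+2√210)^2 = 1681 + 116√210
(29+2√210)^3 = 97469 + 6726√210

29 2
1681 116
97469 6726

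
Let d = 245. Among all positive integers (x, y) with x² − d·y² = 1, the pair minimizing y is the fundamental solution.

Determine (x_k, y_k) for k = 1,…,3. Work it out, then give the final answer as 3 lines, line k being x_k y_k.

d=245: √d = [15; 1,1,1,7,6,7,1,1,1,30] (ℓ=10, even), read p_9/q_9
a_0=15:  p_0=15·1+0=15,  q_0=15·0+1=1
…
a_7=1:  p_7=1·15809+2207=18016,  q_7=1·1010+141=1151
a_8=1:  p_8=1·18016+15809=33825,  q_8=1·1151+1010=2161
a_9=1:  p_9=1·33825+18016=51841,  q_9=1·2161+1151=3312
→ (51841, 3312).  Check: 51841²=2687489281, 245·3312²=2687489280, difference 1.
(x_2, y_2) = (51841·51841 + 245·3312·3312, 51841·3312 + 3312·51841) = (5374978561, 343394784)
(x_3, y_3) = (51841·5374978561 + 245·3312·343394784, 51841·343394784 + 3312·5374978561) = (557288527109761, 35603857991376)

51841 3312
5374978561 343394784
557288527109761 35603857991376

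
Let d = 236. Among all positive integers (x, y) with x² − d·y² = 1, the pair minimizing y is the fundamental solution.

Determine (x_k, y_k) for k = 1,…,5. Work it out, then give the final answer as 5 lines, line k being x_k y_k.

[15; 2,1,3,5,1,6,1,5,3,1,2,30] for √236; ℓ=12 ⇒ convergent index 11
step 0: (15, 1)  from 15·(1,0) + (0,1)
step 1: (31, 2)  from 2·(15,1) + (1,0)
step 2: (46, 3)  from 1·(31,2) + (15,1)
step 3: (169, 11)  from 3·(46,3) + (31,2)
step 4: (891, 58)  from 5·(169,11) + (46,3)
…
step 6: (7251, 472)  from 6·(1060,69) + (891,58)
step 7: (8311, 541)  from 1·(7251,472) + (1060,69)
step 8: (48806, 3177)  from 5·(8311,541) + (7251,472)
…
step 10: (203535, 13249)  from 1·(154729,10072) + (48806,3177)
step 11: (561799, 36570)  from 2·(203535,13249) + (154729,10072)
fundamental: x₁=561799, y₁=36570  (since 315618116401 − 236·1337364900 = 1)
(561799+36570√236)^2 = 631236232801 + 41089978860√236
(561799+36570√236)^3 = 709255768702176199 + 46168618067101710√236
(561799+36570√236)^4 = 796918363201596536611201 + 51874966922918257173720√236
(561799+36570√236)^5 = 895415879055878209574570044999 + 58286609084610939305810342850√236

561799 36570
631236232801 41089978860
709255768702176199 46168618067101710
796918363201596536611201 51874966922918257173720
895415879055878209574570044999 58286609084610939305810342850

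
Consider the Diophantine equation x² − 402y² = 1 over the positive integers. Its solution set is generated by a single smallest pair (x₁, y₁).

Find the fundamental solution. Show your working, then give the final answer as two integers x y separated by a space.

401 20

d=402: √d = [20; 20,40] (ℓ=2, even), read p_1/q_1
step 0: (20, 1)  from 20·(1,0) + (0,1)
step 1: (401, 20)  from 20·(20,1) + (1,0)
(x₁, y₁) = (401, 20);  401² − 402·20² = 1 ✓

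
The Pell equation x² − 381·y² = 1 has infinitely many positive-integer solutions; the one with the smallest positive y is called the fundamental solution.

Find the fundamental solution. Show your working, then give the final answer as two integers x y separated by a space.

√381 = [19; 1,1,12,1,1,38, …], period ℓ=6 (even) → k=5
i=0: a=19 ⇒ p=19, q=1
…
i=2: a=1 ⇒ p=39, q=2
…
i=4: a=1 ⇒ p=527, q=27
i=5: a=1 ⇒ p=1015, q=52
fundamental: x₁=1015, y₁=52  (since 1030225 − 381·2704 = 1)

1015 52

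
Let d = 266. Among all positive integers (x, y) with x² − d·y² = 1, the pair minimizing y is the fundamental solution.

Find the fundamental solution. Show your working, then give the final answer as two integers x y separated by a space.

√266 = [16; 3,4,3,32, …], period ℓ=4 (even) → k=3
k=0  a_k=16  p_k/q_k = 16/1
…
k=2  a_k=4  p_k/q_k = 212/13
k=3  a_k=3  p_k/q_k = 685/42
(x₁, y₁) = (685, 42);  685² − 266·42² = 1 ✓

685 42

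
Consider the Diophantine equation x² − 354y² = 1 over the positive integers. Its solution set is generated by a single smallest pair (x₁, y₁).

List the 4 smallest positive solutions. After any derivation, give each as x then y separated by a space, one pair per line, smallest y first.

258065 13716
133195088449 7079239080
68745981000924305 3653807666346684
35481863173873866451201 1885839750824434773840

d=354: √d = [18; 1,4,2,2,18,2,2,4,1,36] (ℓ=10, even), read p_9/q_9
a_0=18:  p_0=18·1+0=18,  q_0=18·0+1=1
…
a_7=2:  p_7=2·19210+9351=47771,  q_7=2·1021+497=2539
a_8=4:  p_8=4·47771+19210=210294,  q_8=4·2539+1021=11177
a_9=1:  p_9=1·210294+47771=258065,  q_9=1·11177+2539=13716
fundamental: x₁=258065, y₁=13716  (since 66597544225 − 354·188128656 = 1)
(258065+13716√354)^2 = 133195088449 + 7079239080√354
(258065+13716√354)^3 = 68745981000924305 + 3653807666346684√354
(258065+13716√354)^4 = 35481863173873866451201 + 1885839750824434773840√354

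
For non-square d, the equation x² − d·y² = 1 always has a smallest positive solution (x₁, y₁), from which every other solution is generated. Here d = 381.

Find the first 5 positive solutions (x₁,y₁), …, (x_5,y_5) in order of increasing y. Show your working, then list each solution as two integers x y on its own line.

√381 = [19; 1,1,12,1,1,38, …], period ℓ=6 (even) → k=5
i=0: a=19 ⇒ p=19, q=1
i=1: a=1 ⇒ p=20, q=1
…
i=4: a=1 ⇒ p=527, q=27
i=5: a=1 ⇒ p=1015, q=52
→ (1015, 52).  Check: 1015²=1030225, 381·52²=1030224, difference 1.
(x_2, y_2) = (1015·1015 + 381·52·52, 1015·52 + 52·1015) = (2060449, 105560)
(x_3, y_3) = (1015·2060449 + 381·52·105560, 1015·105560 + 52·2060449) = (4182710455, 214286748)
(x_4, y_4) = (1015·4182710455 + 381·52·214286748, 1015·214286748 + 52·4182710455) = (8490900163201, 435001992880)
(x_5, y_5) = (1015·8490900163201 + 381·52·435001992880, 1015·435001992880 + 52·8490900163201) = (17236523148587575, 883053831259652)

1015 52
2060449 105560
4182710455 214286748
8490900163201 435001992880
17236523148587575 883053831259652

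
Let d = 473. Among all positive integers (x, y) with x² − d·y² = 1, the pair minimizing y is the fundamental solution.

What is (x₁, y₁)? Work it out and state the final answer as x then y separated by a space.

87 4

[21; 1,2,1,42] for √473; ℓ=4 ⇒ convergent index 3
step 0: (21, 1)  from 21·(1,0) + (0,1)
…
step 2: (65, 3)  from 2·(22,1) + (21,1)
step 3: (87, 4)  from 1·(65,3) + (22,1)
→ (87, 4).  Check: 87²=7569, 473·4²=7568, difference 1.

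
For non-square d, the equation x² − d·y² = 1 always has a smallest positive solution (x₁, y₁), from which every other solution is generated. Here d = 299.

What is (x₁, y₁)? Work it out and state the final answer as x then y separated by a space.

[17; 3,2,3,34] for √299; ℓ=4 ⇒ convergent index 3
k=0  a_k=17  p_k/q_k = 17/1
k=1  a_k=3  p_k/q_k = 52/3
k=2  a_k=2  p_k/q_k = 121/7
k=3  a_k=3  p_k/q_k = 415/24
fundamental: x₁=415, y₁=24  (since 172225 − 299·576 = 1)

415 24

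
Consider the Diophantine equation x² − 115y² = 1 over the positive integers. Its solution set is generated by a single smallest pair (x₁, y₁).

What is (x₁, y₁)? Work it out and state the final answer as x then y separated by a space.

√115 → a₀=10, period (1,2,1,1,1,1,1,2,1,20); ℓ=10 even so k=9
k=0  a_k=10  p_k/q_k = 10/1
…
k=3  a_k=1  p_k/q_k = 43/4
k=4  a_k=1  p_k/q_k = 75/7
k=5  a_k=1  p_k/q_k = 118/11
k=6  a_k=1  p_k/q_k = 193/18
k=7  a_k=1  p_k/q_k = 311/29
k=8  a_k=2  p_k/q_k = 815/76
k=9  a_k=1  p_k/q_k = 1126/105
→ (1126, 105).  Check: 1126²=1267876, 115·105²=1267875, difference 1.

1126 105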